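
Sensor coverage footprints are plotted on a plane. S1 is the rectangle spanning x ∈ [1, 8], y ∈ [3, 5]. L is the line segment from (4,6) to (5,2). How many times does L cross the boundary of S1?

The segment meets the boundary at (4.75,3), (4.25,5).

2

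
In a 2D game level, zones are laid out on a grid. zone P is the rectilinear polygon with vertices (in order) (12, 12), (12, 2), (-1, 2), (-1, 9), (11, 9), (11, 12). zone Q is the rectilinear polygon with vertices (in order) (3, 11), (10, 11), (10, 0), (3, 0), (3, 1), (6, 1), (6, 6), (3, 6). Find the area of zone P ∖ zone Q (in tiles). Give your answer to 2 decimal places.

|zone P| = 94, |zone P∩zone Q| = 37.
|zone P ∖ zone Q| = |zone P| − |zone P∩zone Q| = 94 − 37 = 57.00.

57.00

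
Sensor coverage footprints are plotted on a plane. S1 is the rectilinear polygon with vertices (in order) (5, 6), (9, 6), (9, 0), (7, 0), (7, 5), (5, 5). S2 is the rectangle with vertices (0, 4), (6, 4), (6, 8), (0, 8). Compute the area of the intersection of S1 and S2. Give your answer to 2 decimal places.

1.00

The intersection is the polygon with vertices (6,6), (6,5), (5,5), (5,6).
By the shoelace formula its area is 1.00.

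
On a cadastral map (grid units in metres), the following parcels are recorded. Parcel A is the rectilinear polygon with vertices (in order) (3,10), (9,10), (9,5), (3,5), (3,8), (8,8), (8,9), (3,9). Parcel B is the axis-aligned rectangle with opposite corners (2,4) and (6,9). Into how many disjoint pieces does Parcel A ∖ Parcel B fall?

1

Parcel A ∖ Parcel B is a single connected region.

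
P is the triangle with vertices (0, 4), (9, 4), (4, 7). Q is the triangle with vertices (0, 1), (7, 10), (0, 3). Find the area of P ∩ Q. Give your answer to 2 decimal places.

2.91

The intersection is the polygon with vertices (1,4), (4,7), (4.455,6.727), (2.333,4).
By the shoelace formula its area is 2.91.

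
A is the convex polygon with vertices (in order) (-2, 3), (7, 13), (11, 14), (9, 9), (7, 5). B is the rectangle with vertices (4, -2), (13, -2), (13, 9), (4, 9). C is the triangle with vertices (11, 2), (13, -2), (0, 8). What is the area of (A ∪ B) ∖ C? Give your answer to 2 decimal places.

119.28

|A ∪ B| = 135.
|(A ∪ B) ∩ C| = 15.7228.
|(A ∪ B) ∖ C| = 135 − 15.7228 = 119.28.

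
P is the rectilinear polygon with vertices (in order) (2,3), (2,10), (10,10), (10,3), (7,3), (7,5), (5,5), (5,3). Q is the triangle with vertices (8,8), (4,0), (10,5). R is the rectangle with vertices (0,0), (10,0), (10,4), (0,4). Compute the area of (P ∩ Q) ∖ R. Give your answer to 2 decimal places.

7.65

|P ∩ Q| = 8.85.
|(P ∩ Q) ∩ R| = 1.2.
|(P ∩ Q) ∖ R| = 8.85 − 1.2 = 7.65.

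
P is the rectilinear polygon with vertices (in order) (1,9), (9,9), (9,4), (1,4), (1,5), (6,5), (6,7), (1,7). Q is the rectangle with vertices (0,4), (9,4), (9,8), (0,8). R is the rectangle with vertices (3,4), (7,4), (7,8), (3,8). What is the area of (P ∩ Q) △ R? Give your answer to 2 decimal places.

18.00

|P ∩ Q| = 22.
|(P ∩ Q) ∩ R| = 10.
|(P ∩ Q) △ R| = 22 + 16 − 20 = 18.00.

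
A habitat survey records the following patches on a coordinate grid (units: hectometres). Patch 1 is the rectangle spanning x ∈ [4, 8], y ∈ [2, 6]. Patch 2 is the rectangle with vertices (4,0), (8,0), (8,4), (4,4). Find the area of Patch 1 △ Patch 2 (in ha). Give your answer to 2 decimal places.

16.00

|Patch 1∩Patch 2|: x∈[4,8], y∈[2,4] → 4·2 = 8.
|Patch 1 △ Patch 2| = |Patch 1| + |Patch 2| − 2·|Patch 1∩Patch 2| = 16 + 16 − 16 = 16.00.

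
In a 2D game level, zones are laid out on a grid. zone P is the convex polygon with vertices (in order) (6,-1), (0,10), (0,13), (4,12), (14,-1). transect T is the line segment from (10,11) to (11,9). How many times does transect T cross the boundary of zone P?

The segment lies entirely outside zone P and never meets its boundary.

0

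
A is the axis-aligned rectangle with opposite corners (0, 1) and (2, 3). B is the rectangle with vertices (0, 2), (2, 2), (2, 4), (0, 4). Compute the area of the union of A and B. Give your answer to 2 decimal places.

6.00

By inclusion–exclusion:
Individual areas: |A| = 4, |B| = 4.
|A∩B|: x∈[0,2], y∈[2,3] → 2·1 = 2.
|A ∪ B| = 8 − 2 = 6.00.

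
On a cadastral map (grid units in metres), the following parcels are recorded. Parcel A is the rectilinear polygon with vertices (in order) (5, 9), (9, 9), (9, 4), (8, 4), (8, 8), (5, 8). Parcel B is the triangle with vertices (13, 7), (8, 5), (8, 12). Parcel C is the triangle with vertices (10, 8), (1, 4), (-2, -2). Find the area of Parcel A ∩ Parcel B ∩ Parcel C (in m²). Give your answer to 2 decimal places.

0.58

The intersection is the polygon with vertices (9,7.167), (8,6.333), (8,7.111), (9,7.556).
By the shoelace formula its area is 0.58.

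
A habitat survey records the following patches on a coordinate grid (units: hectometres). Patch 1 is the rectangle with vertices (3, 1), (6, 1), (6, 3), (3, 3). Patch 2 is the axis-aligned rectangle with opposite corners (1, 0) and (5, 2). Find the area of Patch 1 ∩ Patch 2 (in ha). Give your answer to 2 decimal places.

|Patch 1∩Patch 2|: x∈[3,5], y∈[1,2] → 2·1 = 2.

2.00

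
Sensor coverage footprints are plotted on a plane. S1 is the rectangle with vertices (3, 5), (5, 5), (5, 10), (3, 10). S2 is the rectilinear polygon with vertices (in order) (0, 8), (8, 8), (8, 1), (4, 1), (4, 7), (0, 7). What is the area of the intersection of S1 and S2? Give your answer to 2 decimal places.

4.00

The intersection is the polygon with vertices (5,5), (4,5), (4,7), (3,7), (3,8), (5,8).
By the shoelace formula its area is 4.00.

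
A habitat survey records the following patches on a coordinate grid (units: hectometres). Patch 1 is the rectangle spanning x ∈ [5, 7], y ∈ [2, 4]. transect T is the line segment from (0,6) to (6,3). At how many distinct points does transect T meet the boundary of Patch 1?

The segment meets the boundary at (5,3.5).

1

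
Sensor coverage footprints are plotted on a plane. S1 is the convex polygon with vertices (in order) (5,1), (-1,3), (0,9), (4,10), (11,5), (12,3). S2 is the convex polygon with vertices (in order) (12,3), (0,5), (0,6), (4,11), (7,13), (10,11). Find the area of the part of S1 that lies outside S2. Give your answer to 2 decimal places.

32.50

|S1| = 74.5, |S1∩S2| = 42.
|S1 ∖ S2| = |S1| − |S1∩S2| = 74.5 − 42 = 32.50.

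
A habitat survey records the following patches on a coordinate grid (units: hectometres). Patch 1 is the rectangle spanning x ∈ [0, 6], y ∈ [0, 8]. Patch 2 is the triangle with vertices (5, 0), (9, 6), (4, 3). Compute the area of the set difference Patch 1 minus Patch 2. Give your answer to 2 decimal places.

|Patch 1| = 48, |Patch 1∩Patch 2| = 4.95.
|Patch 1 ∖ Patch 2| = |Patch 1| − |Patch 1∩Patch 2| = 48 − 4.95 = 43.05.

43.05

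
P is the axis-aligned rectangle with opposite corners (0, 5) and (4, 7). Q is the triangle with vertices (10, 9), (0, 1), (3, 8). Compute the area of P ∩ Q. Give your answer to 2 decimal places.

The intersection is the polygon with vertices (4,7), (4,5), (1.714,5), (2.571,7).
By the shoelace formula its area is 3.71.

3.71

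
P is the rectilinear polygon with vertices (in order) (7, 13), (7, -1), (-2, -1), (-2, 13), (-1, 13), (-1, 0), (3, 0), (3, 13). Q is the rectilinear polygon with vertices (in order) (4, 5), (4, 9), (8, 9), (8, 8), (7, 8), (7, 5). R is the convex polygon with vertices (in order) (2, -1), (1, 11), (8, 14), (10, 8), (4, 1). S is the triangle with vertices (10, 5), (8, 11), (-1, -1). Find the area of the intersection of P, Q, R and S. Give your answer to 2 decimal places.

The intersection is the polygon with vertices (4,5), (4,5.667), (6.5,9), (7,9), (7,8), (7,5).
By the shoelace formula its area is 7.83.

7.83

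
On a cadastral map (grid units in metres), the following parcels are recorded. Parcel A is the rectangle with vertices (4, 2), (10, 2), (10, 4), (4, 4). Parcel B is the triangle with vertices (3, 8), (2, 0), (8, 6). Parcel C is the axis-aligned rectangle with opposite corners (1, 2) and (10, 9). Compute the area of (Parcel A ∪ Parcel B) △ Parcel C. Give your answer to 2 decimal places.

35.50

|Parcel A ∪ Parcel B| = 31.
|(Parcel A ∪ Parcel B) ∩ Parcel C| = 29.25.
|(Parcel A ∪ Parcel B) △ Parcel C| = 31 + 63 − 58.5 = 35.50.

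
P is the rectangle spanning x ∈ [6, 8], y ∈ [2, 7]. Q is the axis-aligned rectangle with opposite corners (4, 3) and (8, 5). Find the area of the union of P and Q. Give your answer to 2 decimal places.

By inclusion–exclusion:
Individual areas: |P| = 10, |Q| = 8.
|P∩Q|: x∈[6,8], y∈[3,5] → 2·2 = 4.
|P ∪ Q| = 18 − 4 = 14.00.

14.00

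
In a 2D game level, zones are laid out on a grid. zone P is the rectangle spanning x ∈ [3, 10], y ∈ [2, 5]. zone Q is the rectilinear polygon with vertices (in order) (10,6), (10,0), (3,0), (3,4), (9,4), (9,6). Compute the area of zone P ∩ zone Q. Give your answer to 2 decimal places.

15.00

The intersection is the polygon with vertices (10,2), (3,2), (3,4), (9,4), (9,5), (10,5).
By the shoelace formula its area is 15.00.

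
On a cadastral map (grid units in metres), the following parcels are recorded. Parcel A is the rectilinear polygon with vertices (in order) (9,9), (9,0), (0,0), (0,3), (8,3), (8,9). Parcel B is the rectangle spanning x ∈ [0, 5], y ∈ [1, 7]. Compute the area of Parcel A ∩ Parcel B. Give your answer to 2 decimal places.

10.00

The intersection is the polygon with vertices (0,3), (5,3), (5,1), (0,1).
By the shoelace formula its area is 10.00.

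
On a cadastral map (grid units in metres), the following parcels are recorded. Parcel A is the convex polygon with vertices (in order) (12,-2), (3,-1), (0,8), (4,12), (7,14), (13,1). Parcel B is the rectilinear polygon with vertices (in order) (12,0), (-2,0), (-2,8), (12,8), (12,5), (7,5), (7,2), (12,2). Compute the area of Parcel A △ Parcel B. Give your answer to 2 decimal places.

93.06

|Parcel A| = 127.5, |Parcel B| = 97, |Parcel A∩Parcel B| = 65.7179.
|Parcel A △ Parcel B| = |Parcel A| + |Parcel B| − 2·|Parcel A∩Parcel B| = 127.5 + 97 − 131.4359 = 93.06.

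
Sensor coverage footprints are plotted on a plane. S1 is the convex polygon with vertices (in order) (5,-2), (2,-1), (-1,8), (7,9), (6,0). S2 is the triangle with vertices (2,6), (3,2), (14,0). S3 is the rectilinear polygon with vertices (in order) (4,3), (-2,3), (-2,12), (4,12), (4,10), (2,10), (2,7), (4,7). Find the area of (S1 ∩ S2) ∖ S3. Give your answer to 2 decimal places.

|S1 ∩ S2| = 11.5451.
|(S1 ∩ S2) ∩ S3| = 3.875.
|(S1 ∩ S2) ∖ S3| = 11.5451 − 3.875 = 7.67.

7.67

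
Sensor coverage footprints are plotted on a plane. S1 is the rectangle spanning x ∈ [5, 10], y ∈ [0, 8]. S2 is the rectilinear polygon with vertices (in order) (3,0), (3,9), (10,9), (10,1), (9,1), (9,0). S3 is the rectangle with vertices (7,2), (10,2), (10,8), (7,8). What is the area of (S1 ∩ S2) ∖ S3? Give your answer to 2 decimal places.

21.00

|S1 ∩ S2| = 39.
|(S1 ∩ S2) ∩ S3| = 18.
|(S1 ∩ S2) ∖ S3| = 39 − 18 = 21.00.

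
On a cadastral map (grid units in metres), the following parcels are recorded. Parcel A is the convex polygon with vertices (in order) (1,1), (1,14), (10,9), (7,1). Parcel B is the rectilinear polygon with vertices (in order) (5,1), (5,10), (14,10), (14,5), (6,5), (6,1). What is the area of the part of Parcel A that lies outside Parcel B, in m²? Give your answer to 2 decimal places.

|Parcel A| = 82.5, |Parcel A∩Parcel B| = 25.1.
|Parcel A ∖ Parcel B| = |Parcel A| − |Parcel A∩Parcel B| = 82.5 − 25.1 = 57.40.

57.40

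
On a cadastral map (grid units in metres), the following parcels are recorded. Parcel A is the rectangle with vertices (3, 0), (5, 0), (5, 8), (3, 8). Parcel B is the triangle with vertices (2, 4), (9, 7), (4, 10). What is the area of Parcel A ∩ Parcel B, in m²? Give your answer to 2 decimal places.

6.12

The intersection is the polygon with vertices (5,8), (5,5.286), (3,4.429), (3,7), (3.333,8).
By the shoelace formula its area is 6.12.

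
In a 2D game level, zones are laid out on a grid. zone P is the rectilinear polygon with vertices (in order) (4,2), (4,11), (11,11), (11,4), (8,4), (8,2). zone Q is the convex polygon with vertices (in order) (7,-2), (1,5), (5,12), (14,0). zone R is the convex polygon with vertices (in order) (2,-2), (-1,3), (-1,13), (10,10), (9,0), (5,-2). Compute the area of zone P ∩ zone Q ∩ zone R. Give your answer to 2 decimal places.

The intersection is the polygon with vertices (4.429,11), (5.75,11), (9.588,5.882), (9.4,4), (8,4), (8,2), (4,2), (4,10.25).
By the shoelace formula its area is 36.96.

36.96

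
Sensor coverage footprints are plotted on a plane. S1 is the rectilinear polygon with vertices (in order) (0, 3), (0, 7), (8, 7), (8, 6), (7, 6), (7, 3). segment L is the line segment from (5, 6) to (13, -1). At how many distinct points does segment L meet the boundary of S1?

The segment meets the boundary at (7,4.25).

1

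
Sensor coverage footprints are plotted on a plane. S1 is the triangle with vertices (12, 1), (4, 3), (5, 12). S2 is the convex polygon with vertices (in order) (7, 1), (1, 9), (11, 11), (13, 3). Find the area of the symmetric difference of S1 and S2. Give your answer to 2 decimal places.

44.89

|S1| = 37, |S2| = 72, |S1∩S2| = 32.0545.
|S1 △ S2| = |S1| + |S2| − 2·|S1∩S2| = 37 + 72 − 64.109 = 44.89.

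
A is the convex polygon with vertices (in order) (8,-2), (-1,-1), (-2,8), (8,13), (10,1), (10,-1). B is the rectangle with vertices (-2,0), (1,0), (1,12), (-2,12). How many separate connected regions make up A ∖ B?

1

A ∖ B is a single connected region.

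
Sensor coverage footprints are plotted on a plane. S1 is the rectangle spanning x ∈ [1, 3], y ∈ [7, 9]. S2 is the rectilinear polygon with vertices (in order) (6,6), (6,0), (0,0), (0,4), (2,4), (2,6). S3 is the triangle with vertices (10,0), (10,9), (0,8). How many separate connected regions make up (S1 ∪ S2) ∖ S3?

3

(S1 ∪ S2) ∖ S3 splits into 3 disjoint pieces (area 1.6, area 0.025, area 27.1).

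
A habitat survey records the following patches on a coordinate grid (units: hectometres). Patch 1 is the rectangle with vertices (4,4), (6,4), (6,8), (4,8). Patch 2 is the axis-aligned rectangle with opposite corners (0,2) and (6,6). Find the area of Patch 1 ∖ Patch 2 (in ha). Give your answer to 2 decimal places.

4.00

|Patch 1∩Patch 2|: x∈[4,6], y∈[4,6] → 2·2 = 4.
|Patch 1| = 8.
|Patch 1 ∖ Patch 2| = |Patch 1| − |Patch 1∩Patch 2| = 8 − 4 = 4.00.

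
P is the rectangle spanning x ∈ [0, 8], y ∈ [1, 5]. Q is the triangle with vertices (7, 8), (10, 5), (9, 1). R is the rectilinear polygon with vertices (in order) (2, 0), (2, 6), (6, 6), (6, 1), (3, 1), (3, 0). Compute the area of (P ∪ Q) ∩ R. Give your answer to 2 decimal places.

16.00

The region (P ∪ Q) ∩ R is the polygon with vertices (3,1), (2,1), (2,5), (6,5), (6,1).
By the shoelace formula its area is 16.00.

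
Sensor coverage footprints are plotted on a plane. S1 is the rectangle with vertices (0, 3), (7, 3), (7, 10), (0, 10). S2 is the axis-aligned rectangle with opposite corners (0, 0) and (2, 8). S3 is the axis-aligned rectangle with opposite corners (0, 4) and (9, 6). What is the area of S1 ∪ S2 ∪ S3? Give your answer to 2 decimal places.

By inclusion–exclusion:
Individual areas: |S1| = 49, |S2| = 16, |S3| = 18.
|S1∩S2|: x∈[0,2], y∈[3,8] → 2·5 = 10.
|S1∩S3|: x∈[0,7], y∈[4,6] → 7·2 = 14.
|S2∩S3|: x∈[0,2], y∈[4,6] → 2·2 = 4.
|S1∩S2∩S3| = 4.
|S1 ∪ S2 ∪ S3| = 83 − 28 + 4 = 59.00.

59.00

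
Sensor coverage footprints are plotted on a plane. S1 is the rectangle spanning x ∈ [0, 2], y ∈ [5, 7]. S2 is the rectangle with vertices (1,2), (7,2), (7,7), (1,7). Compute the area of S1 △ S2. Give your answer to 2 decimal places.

30.00

|S1∩S2|: x∈[1,2], y∈[5,7] → 1·2 = 2.
|S1 △ S2| = |S1| + |S2| − 2·|S1∩S2| = 4 + 30 − 4 = 30.00.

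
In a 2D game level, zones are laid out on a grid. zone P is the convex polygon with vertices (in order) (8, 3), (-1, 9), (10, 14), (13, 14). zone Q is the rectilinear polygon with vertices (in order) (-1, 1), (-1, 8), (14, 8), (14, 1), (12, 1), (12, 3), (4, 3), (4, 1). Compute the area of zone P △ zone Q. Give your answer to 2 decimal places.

112.14

|zone P| = 72, |zone Q| = 89, |zone P∩zone Q| = 24.4318.
|zone P △ zone Q| = |zone P| + |zone Q| − 2·|zone P∩zone Q| = 72 + 89 − 48.8636 = 112.14.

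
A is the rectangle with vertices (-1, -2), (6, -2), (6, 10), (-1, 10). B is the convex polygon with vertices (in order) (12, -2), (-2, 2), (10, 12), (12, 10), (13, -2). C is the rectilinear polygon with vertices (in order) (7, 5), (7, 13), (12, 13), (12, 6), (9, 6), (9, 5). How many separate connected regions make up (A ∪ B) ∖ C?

(A ∪ B) ∖ C is a single connected region.

1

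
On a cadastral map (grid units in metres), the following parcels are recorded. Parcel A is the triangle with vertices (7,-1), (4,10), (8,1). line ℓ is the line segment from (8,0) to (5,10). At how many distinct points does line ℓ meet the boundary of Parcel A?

2

The segment meets the boundary at (7.077,3.077), (7.812,0.625).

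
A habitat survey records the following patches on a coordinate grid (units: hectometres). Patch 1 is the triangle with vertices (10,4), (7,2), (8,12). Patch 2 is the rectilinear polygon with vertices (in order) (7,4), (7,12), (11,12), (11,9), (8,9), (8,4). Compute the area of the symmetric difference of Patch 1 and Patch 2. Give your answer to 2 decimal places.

|Patch 1| = 14, |Patch 2| = 17, |Patch 1∩Patch 2| = 4.325.
|Patch 1 △ Patch 2| = |Patch 1| + |Patch 2| − 2·|Patch 1∩Patch 2| = 14 + 17 − 8.65 = 22.35.

22.35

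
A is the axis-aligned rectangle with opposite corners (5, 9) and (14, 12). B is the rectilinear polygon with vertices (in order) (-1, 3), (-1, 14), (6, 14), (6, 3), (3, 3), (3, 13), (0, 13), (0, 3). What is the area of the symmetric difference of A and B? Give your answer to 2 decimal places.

68.00

|A| = 27, |B| = 47, |A∩B| = 3.
|A △ B| = |A| + |B| − 2·|A∩B| = 27 + 47 − 6 = 68.00.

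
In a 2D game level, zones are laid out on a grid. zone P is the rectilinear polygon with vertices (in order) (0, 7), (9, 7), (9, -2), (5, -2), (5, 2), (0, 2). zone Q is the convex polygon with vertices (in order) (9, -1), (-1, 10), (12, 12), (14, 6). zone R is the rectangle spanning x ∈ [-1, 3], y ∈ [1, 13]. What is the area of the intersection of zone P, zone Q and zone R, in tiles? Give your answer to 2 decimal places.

The intersection is the polygon with vertices (1.727,7), (3,7), (3,5.6).
By the shoelace formula its area is 0.89.

0.89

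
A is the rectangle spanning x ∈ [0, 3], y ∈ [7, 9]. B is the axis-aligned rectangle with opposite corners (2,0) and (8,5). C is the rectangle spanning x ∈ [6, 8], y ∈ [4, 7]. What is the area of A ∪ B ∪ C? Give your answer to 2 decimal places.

By inclusion–exclusion:
Individual areas: |A| = 6, |B| = 30, |C| = 6.
|A∩B| = 0 (no overlap).
|A∩C| = 0 (no overlap).
|B∩C|: x∈[6,8], y∈[4,5] → 2·1 = 2.
|A∩B∩C| = 0.
|A ∪ B ∪ C| = 42 − 2 + 0 = 40.00.

40.00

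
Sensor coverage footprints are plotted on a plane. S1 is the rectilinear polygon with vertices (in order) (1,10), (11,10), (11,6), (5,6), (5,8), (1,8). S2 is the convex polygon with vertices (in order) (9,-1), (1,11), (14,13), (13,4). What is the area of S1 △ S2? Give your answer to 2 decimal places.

74.83

|S1| = 32, |S2| = 101.5, |S1∩S2| = 29.3333.
|S1 △ S2| = |S1| + |S2| − 2·|S1∩S2| = 32 + 101.5 − 58.6667 = 74.83.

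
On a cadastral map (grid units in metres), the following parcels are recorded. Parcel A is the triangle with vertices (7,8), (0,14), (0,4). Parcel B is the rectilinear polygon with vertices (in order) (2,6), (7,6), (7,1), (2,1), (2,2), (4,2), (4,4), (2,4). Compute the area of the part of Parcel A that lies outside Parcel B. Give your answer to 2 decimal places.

|Parcel A| = 35, |Parcel A∩Parcel B| = 0.6429.
|Parcel A ∖ Parcel B| = |Parcel A| − |Parcel A∩Parcel B| = 35 − 0.6429 = 34.36.

34.36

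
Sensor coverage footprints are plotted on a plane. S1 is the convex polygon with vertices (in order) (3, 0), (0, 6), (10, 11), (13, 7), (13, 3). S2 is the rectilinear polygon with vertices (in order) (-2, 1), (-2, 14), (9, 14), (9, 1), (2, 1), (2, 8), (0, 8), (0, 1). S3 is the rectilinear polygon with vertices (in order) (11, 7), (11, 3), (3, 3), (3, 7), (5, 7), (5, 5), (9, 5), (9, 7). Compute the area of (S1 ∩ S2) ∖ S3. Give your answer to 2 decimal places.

|S1 ∩ S2| = 52.9333.
|(S1 ∩ S2) ∩ S3| = 16.
|(S1 ∩ S2) ∖ S3| = 52.9333 − 16 = 36.93.

36.93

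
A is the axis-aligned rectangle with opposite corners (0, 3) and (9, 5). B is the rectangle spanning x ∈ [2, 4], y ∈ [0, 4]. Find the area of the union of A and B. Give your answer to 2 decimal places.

By inclusion–exclusion:
Individual areas: |A| = 18, |B| = 8.
|A∩B|: x∈[2,4], y∈[3,4] → 2·1 = 2.
|A ∪ B| = 26 − 2 = 24.00.

24.00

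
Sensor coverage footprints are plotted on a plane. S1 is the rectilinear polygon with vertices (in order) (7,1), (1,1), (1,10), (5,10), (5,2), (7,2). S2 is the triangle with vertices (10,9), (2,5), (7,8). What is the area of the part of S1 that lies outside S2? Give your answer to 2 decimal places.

37.55

|S1| = 38, |S1∩S2| = 0.45.
|S1 ∖ S2| = |S1| − |S1∩S2| = 38 − 0.45 = 37.55.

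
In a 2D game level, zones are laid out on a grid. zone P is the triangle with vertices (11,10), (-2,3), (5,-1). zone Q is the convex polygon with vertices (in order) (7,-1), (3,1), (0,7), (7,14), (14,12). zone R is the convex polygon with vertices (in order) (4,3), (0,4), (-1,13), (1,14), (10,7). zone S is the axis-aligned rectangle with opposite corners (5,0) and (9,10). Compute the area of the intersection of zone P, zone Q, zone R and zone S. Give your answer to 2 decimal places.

10.89

The intersection is the polygon with vertices (5,3.667), (5,6.769), (8.13,8.454), (9,7.778), (9,6.333).
By the shoelace formula its area is 10.89.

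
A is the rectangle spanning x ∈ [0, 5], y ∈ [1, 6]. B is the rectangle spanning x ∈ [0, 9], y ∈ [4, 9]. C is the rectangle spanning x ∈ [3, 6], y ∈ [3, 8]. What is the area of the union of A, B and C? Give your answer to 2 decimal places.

By inclusion–exclusion:
Individual areas: |A| = 25, |B| = 45, |C| = 15.
|A∩B|: x∈[0,5], y∈[4,6] → 5·2 = 10.
|A∩C|: x∈[3,5], y∈[3,6] → 2·3 = 6.
|B∩C|: x∈[3,6], y∈[4,8] → 3·4 = 12.
|A∩B∩C| = 4.
|A ∪ B ∪ C| = 85 − 28 + 4 = 61.00.

61.00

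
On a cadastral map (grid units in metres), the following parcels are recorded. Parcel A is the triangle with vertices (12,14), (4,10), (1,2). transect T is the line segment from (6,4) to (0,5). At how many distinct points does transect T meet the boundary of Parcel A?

The segment meets the boundary at (2,4.667), (3.253,4.458).

2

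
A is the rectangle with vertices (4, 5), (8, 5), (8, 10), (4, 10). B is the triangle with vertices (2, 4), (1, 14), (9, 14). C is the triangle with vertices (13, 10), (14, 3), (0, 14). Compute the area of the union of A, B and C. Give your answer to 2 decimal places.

By inclusion–exclusion:
Individual areas: |A| = 20, |B| = 40, |C| = 43.5.
|A∩B| = 3.4571.
|A∩C| = 3.3247.
|B∩C| = 10.0092.
|A∩B∩C| = 0.3118.
|A ∪ B ∪ C| = 103.5 − 16.791 + 0.3118 = 87.02.

87.02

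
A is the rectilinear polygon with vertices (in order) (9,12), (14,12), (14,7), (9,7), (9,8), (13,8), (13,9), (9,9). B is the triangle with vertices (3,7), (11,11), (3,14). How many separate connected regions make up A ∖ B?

A ∖ B is a single connected region.

1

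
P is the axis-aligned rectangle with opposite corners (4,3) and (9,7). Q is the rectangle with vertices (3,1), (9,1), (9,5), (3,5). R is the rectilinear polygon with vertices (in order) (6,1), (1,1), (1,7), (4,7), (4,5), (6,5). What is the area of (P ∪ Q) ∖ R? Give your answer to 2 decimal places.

22.00

|P ∪ Q| = 34.
|(P ∪ Q) ∩ R| = 12.
|(P ∪ Q) ∖ R| = 34 − 12 = 22.00.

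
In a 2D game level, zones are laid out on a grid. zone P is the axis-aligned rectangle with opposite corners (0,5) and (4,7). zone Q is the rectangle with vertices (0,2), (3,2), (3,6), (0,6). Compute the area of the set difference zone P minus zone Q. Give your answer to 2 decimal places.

|zone P∩zone Q|: x∈[0,3], y∈[5,6] → 3·1 = 3.
|zone P| = 8.
|zone P ∖ zone Q| = |zone P| − |zone P∩zone Q| = 8 − 3 = 5.00.

5.00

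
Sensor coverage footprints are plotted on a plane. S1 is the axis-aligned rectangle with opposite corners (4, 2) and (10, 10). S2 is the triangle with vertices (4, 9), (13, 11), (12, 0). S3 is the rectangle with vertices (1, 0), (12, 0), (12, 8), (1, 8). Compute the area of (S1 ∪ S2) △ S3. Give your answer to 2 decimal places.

61.00

|S1 ∪ S2| = 72.5.
|(S1 ∪ S2) ∩ S3| = 49.75.
|(S1 ∪ S2) △ S3| = 72.5 + 88 − 99.5 = 61.00.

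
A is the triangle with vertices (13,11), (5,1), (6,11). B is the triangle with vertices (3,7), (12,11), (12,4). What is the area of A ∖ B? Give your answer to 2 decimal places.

16.60

|A| = 35, |A∩B| = 18.3968.
|A ∖ B| = |A| − |A∩B| = 35 − 18.3968 = 16.60.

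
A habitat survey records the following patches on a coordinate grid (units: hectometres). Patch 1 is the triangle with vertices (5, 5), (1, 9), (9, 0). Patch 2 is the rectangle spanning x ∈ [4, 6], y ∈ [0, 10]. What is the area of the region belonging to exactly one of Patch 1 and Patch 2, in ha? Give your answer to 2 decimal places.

|Patch 1| = 2, |Patch 2| = 20, |Patch 1∩Patch 2| = 0.875.
|Patch 1 △ Patch 2| = |Patch 1| + |Patch 2| − 2·|Patch 1∩Patch 2| = 2 + 20 − 1.75 = 20.25.

20.25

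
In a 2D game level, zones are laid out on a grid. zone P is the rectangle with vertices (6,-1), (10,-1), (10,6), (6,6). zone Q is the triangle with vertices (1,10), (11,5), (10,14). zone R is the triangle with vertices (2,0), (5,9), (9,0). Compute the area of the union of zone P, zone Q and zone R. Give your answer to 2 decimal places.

By inclusion–exclusion:
Individual areas: |zone P| = 28, |zone Q| = 42.5, |zone R| = 31.5.
|zone P∩zone Q| = 0.25.
|zone P∩zone R| = 10.
|zone Q∩zone R| = 0.4286.
|zone P∩zone Q∩zone R| = 0.
|zone P ∪ zone Q ∪ zone R| = 102 − 10.6786 + 0 = 91.32.

91.32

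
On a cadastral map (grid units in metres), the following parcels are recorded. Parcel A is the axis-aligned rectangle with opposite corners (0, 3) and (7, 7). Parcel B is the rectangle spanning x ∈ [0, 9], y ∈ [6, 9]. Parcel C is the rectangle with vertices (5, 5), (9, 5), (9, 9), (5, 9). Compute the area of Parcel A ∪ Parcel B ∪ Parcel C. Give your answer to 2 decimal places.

By inclusion–exclusion:
Individual areas: |Parcel A| = 28, |Parcel B| = 27, |Parcel C| = 16.
|Parcel A∩Parcel B|: x∈[0,7], y∈[6,7] → 7·1 = 7.
|Parcel A∩Parcel C|: x∈[5,7], y∈[5,7] → 2·2 = 4.
|Parcel B∩Parcel C|: x∈[5,9], y∈[6,9] → 4·3 = 12.
|Parcel A∩Parcel B∩Parcel C| = 2.
|Parcel A ∪ Parcel B ∪ Parcel C| = 71 − 23 + 2 = 50.00.

50.00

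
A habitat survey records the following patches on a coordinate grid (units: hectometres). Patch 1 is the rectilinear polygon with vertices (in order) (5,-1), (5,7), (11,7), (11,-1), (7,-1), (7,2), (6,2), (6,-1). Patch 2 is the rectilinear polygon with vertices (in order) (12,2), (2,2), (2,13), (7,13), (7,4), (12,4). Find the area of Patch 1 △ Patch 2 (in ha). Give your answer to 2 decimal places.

74.00

|Patch 1| = 45, |Patch 2| = 65, |Patch 1∩Patch 2| = 18.
|Patch 1 △ Patch 2| = |Patch 1| + |Patch 2| − 2·|Patch 1∩Patch 2| = 45 + 65 − 36 = 74.00.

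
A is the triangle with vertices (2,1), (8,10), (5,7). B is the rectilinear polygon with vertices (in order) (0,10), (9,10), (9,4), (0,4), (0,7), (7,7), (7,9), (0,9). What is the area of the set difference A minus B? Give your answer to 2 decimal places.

|A| = 4.5, |A∩B| = 2.5.
|A ∖ B| = |A| − |A∩B| = 4.5 − 2.5 = 2.00.

2.00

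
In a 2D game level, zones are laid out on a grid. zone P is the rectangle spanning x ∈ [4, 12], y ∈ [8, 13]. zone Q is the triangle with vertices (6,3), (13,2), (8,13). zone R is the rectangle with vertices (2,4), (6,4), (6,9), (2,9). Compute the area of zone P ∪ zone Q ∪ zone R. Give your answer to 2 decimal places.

85.82

By inclusion–exclusion:
Individual areas: |zone P| = 40, |zone Q| = 36, |zone R| = 20.
|zone P∩zone Q| = 8.1818.
|zone P∩zone R|: x∈[4,6], y∈[8,9] → 2·1 = 2.
|zone Q∩zone R| = 0.
|zone P∩zone Q∩zone R| = 0.
|zone P ∪ zone Q ∪ zone R| = 96 − 10.1818 + 0 = 85.82.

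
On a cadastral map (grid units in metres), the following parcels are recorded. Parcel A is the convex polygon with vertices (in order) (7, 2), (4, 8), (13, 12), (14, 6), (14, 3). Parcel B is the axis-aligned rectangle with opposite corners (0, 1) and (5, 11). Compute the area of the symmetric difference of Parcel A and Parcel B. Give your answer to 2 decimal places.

|Parcel A| = 66.5, |Parcel B| = 50, |Parcel A∩Parcel B| = 1.2222.
|Parcel A △ Parcel B| = |Parcel A| + |Parcel B| − 2·|Parcel A∩Parcel B| = 66.5 + 50 − 2.4444 = 114.06.

114.06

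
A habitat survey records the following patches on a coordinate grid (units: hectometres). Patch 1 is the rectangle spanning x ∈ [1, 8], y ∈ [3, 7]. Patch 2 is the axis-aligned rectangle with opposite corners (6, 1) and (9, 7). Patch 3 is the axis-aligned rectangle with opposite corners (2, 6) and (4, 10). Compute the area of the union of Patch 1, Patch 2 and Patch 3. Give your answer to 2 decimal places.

44.00

By inclusion–exclusion:
Individual areas: |Patch 1| = 28, |Patch 2| = 18, |Patch 3| = 8.
|Patch 1∩Patch 2|: x∈[6,8], y∈[3,7] → 2·4 = 8.
|Patch 1∩Patch 3|: x∈[2,4], y∈[6,7] → 2·1 = 2.
|Patch 2∩Patch 3| = 0 (no overlap).
|Patch 1∩Patch 2∩Patch 3| = 0.
|Patch 1 ∪ Patch 2 ∪ Patch 3| = 54 − 10 + 0 = 44.00.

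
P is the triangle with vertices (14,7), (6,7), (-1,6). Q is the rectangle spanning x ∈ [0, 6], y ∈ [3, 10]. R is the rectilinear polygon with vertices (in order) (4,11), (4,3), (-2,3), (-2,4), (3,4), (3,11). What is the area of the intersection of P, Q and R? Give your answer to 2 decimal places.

The intersection is the polygon with vertices (3,6.267), (3,6.571), (4,6.714), (4,6.333).
By the shoelace formula its area is 0.34.

0.34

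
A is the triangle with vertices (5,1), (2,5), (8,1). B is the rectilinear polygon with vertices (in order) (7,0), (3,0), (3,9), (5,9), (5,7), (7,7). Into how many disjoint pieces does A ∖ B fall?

A ∖ B splits into 2 disjoint pieces (area 0.3333, area 0.3333).

2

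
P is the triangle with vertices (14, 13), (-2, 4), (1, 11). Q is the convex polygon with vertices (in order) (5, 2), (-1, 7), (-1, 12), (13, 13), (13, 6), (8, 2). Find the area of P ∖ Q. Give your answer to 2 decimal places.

3.15

|P| = 42.5, |P∩Q| = 39.3522.
|P ∖ Q| = |P| − |P∩Q| = 42.5 − 39.3522 = 3.15.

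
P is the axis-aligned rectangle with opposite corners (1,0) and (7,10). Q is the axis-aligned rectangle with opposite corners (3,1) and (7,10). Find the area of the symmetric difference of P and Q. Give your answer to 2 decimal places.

|P∩Q|: x∈[3,7], y∈[1,10] → 4·9 = 36.
|P △ Q| = |P| + |Q| − 2·|P∩Q| = 60 + 36 − 72 = 24.00.

24.00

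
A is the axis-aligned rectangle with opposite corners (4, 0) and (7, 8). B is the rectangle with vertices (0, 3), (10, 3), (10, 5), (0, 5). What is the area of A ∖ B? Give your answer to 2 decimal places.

|A∩B|: x∈[4,7], y∈[3,5] → 3·2 = 6.
|A| = 24.
|A ∖ B| = |A| − |A∩B| = 24 − 6 = 18.00.

18.00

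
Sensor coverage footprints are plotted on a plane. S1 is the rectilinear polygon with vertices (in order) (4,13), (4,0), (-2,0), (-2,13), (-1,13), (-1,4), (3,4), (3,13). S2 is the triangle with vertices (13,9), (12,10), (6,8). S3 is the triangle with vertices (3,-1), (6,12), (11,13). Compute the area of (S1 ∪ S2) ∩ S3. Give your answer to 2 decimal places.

|S1 ∪ S2| = 46.
|(S1 ∪ S2) ∩ S3| = 1.71.

1.71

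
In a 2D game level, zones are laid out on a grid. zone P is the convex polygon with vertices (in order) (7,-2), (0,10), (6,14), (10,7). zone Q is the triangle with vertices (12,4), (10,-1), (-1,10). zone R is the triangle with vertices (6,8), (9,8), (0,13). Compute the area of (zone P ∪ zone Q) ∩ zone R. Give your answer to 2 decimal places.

The region (zone P ∪ zone Q) ∩ zone R is the polygon with vertices (2.454,11.636), (9,8), (6,8), (2,11.333).
By the shoelace formula its area is 6.82.

6.82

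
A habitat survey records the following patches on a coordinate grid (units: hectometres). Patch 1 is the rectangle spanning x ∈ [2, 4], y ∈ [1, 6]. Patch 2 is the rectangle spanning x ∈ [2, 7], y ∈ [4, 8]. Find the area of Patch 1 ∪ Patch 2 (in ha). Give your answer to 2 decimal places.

By inclusion–exclusion:
Individual areas: |Patch 1| = 10, |Patch 2| = 20.
|Patch 1∩Patch 2|: x∈[2,4], y∈[4,6] → 2·2 = 4.
|Patch 1 ∪ Patch 2| = 30 − 4 = 26.00.

26.00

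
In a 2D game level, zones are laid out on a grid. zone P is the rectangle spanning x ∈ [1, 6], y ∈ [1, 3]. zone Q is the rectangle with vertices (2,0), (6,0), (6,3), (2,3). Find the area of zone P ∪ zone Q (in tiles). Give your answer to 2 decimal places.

14.00

By inclusion–exclusion:
Individual areas: |zone P| = 10, |zone Q| = 12.
|zone P∩zone Q|: x∈[2,6], y∈[1,3] → 4·2 = 8.
|zone P ∪ zone Q| = 22 − 8 = 14.00.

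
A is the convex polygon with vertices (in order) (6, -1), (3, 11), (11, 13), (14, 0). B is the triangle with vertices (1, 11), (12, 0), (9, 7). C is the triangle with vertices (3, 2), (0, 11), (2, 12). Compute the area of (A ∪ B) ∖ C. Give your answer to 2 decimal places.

105.67

|A ∪ B| = 106.0238.
|(A ∪ B) ∩ C| = 0.3538.
|(A ∪ B) ∖ C| = 106.0238 − 0.3538 = 105.67.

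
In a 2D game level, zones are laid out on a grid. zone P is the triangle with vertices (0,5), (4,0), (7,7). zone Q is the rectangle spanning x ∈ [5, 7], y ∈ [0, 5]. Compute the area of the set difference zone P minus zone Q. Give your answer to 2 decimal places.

|zone P| = 21.5, |zone P∩zone Q| = 1.5238.
|zone P ∖ zone Q| = |zone P| − |zone P∩zone Q| = 21.5 − 1.5238 = 19.98.

19.98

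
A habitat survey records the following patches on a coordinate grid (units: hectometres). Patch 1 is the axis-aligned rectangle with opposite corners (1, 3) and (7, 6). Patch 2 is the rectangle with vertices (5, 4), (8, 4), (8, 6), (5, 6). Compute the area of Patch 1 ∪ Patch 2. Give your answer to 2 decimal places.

By inclusion–exclusion:
Individual areas: |Patch 1| = 18, |Patch 2| = 6.
|Patch 1∩Patch 2|: x∈[5,7], y∈[4,6] → 2·2 = 4.
|Patch 1 ∪ Patch 2| = 24 − 4 = 20.00.

20.00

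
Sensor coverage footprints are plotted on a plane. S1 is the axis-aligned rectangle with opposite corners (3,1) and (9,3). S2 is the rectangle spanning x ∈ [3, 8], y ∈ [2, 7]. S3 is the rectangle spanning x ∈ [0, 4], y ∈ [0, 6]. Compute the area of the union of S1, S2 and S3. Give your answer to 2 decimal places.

51.00

By inclusion–exclusion:
Individual areas: |S1| = 12, |S2| = 25, |S3| = 24.
|S1∩S2|: x∈[3,8], y∈[2,3] → 5·1 = 5.
|S1∩S3|: x∈[3,4], y∈[1,3] → 1·2 = 2.
|S2∩S3|: x∈[3,4], y∈[2,6] → 1·4 = 4.
|S1∩S2∩S3| = 1.
|S1 ∪ S2 ∪ S3| = 61 − 11 + 1 = 51.00.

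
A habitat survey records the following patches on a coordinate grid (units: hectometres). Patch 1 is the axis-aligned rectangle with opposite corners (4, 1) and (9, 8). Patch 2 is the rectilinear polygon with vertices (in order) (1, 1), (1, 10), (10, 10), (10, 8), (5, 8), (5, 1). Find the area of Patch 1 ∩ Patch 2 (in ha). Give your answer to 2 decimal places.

7.00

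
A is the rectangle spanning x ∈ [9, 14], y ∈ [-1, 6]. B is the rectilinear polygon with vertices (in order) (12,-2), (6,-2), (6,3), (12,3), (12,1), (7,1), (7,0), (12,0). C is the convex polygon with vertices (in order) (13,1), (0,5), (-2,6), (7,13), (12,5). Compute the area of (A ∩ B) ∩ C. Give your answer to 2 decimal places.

3.69

The region (A ∩ B) ∩ C is the polygon with vertices (12,3), (12,1.308), (9,2.231), (9,3).
By the shoelace formula its area is 3.69.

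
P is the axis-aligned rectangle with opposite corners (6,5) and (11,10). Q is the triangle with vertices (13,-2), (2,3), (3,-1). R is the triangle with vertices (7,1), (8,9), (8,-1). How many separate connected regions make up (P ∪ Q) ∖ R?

2

(P ∪ Q) ∖ R splits into 2 disjoint pieces (area 24, area 18.9759).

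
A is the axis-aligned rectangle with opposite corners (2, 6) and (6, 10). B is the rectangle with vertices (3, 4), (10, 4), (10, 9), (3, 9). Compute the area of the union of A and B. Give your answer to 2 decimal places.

42.00

By inclusion–exclusion:
Individual areas: |A| = 16, |B| = 35.
|A∩B|: x∈[3,6], y∈[6,9] → 3·3 = 9.
|A ∪ B| = 51 − 9 = 42.00.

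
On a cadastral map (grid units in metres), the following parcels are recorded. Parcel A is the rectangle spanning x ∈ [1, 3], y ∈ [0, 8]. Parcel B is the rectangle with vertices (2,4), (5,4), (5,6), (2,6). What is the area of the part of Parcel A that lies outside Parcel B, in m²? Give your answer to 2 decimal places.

14.00

|Parcel A∩Parcel B|: x∈[2,3], y∈[4,6] → 1·2 = 2.
|Parcel A| = 16.
|Parcel A ∖ Parcel B| = |Parcel A| − |Parcel A∩Parcel B| = 16 − 2 = 14.00.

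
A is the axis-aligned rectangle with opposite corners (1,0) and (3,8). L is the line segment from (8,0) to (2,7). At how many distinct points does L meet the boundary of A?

1

The segment meets the boundary at (3,5.833).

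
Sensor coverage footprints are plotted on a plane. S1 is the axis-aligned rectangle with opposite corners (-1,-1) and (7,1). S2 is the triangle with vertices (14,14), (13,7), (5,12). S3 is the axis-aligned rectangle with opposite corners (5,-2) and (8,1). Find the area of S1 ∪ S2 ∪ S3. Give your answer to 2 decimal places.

By inclusion–exclusion:
Individual areas: |S1| = 16, |S2| = 30.5, |S3| = 9.
|S1∩S2| = 0.
|S1∩S3|: x∈[5,7], y∈[-1,1] → 2·2 = 4.
|S2∩S3| = 0.
|S1∩S2∩S3| = 0.
|S1 ∪ S2 ∪ S3| = 55.5 − 4 + 0 = 51.50.

51.50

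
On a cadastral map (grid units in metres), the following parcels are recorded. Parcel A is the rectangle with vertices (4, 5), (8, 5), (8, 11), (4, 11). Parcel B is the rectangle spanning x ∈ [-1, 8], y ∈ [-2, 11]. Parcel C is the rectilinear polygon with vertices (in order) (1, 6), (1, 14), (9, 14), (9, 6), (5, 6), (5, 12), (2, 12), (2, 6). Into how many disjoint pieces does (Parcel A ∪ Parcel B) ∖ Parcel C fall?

(Parcel A ∪ Parcel B) ∖ Parcel C is a single connected region.

1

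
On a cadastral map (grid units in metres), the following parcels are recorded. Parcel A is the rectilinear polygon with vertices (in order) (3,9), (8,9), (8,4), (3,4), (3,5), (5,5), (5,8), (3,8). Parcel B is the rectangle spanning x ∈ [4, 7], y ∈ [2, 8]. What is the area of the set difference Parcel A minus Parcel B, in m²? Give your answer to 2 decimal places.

|Parcel A| = 19, |Parcel A∩Parcel B| = 9.
|Parcel A ∖ Parcel B| = |Parcel A| − |Parcel A∩Parcel B| = 19 − 9 = 10.00.

10.00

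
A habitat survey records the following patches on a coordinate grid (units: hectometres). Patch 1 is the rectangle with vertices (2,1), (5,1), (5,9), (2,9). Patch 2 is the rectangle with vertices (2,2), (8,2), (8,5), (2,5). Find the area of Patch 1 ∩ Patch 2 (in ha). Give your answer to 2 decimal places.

9.00

|Patch 1∩Patch 2|: x∈[2,5], y∈[2,5] → 3·3 = 9.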